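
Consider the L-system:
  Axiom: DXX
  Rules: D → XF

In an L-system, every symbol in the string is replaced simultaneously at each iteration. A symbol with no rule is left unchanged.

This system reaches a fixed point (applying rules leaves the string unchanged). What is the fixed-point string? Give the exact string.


Step 0: DXX
Step 1: XFXX
Step 2: XFXX  (unchanged — fixed point at step 1)

Answer: XFXX


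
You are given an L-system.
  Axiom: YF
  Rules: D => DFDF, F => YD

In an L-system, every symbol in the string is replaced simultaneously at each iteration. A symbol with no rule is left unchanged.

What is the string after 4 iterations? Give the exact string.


Answer: YYDFDFYDDFDFYDYDFDFDFDFYDDFDFYDYDFDF

Derivation:
Step 0: YF
Step 1: YYD
Step 2: YYDFDF
Step 3: YYDFDFYDDFDFYD
Step 4: YYDFDFYDDFDFYDYDFDFDFDFYDDFDFYDYDFDF


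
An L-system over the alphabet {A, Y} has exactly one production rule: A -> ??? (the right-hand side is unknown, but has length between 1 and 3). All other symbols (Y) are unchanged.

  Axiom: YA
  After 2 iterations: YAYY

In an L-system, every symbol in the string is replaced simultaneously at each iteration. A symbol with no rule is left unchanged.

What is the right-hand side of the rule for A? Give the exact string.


Trying A -> AY:
  Step 0: YA
  Step 1: YAY
  Step 2: YAYY
Matches the given result.

Answer: AY


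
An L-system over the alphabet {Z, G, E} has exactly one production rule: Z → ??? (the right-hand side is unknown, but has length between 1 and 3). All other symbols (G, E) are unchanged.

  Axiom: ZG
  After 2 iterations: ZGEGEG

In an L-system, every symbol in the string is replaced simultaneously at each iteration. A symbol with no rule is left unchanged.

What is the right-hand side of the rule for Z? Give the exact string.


Trying Z → ZGE:
  Step 0: ZG
  Step 1: ZGEG
  Step 2: ZGEGEG
Matches the given result.

Answer: ZGE


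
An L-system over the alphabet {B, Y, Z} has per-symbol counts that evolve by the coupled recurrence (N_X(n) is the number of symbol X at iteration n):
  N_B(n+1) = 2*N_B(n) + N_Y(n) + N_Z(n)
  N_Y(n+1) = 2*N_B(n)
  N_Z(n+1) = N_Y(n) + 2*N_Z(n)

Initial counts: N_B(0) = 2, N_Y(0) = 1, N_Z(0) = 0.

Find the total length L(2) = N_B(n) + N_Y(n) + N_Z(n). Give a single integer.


Step 0: N_B=2, N_Y=1, N_Z=0, L=3
Step 1: N_B=5, N_Y=4, N_Z=1, L=10
Step 2: N_B=15, N_Y=10, N_Z=6, L=31

Answer: 31


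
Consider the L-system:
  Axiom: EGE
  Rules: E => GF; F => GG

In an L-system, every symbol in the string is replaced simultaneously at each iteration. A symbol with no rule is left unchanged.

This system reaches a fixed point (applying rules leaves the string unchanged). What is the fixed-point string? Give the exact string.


Step 0: EGE
Step 1: GFGGF
Step 2: GGGGGGG
Step 3: GGGGGGG  (unchanged — fixed point at step 2)

Answer: GGGGGGG


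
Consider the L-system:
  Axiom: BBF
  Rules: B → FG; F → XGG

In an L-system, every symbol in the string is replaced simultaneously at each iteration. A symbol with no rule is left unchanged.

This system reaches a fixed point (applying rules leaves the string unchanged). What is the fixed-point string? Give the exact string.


Step 0: BBF
Step 1: FGFGXGG
Step 2: XGGGXGGGXGG
Step 3: XGGGXGGGXGG  (unchanged — fixed point at step 2)

Answer: XGGGXGGGXGG


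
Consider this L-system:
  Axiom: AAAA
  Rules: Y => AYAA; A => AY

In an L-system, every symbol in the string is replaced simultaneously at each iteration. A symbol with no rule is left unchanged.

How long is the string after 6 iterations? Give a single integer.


Answer: 1312

Derivation:
Step 0: length = 4
Step 1: length = 8
Step 2: length = 24
Step 3: length = 64
Step 4: length = 176
Step 5: length = 480
Step 6: length = 1312


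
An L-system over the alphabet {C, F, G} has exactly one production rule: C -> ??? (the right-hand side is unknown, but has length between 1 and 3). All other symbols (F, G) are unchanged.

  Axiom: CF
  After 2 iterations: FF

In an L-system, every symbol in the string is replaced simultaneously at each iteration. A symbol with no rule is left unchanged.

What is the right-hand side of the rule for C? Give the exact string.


Trying C -> F:
  Step 0: CF
  Step 1: FF
  Step 2: FF
Matches the given result.

Answer: F


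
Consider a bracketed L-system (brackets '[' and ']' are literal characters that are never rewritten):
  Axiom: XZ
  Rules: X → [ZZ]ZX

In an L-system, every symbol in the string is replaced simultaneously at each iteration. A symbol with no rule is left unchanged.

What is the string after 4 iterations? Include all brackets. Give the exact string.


Answer: [ZZ]Z[ZZ]Z[ZZ]Z[ZZ]ZXZ

Derivation:
Step 0: XZ
Step 1: [ZZ]ZXZ
Step 2: [ZZ]Z[ZZ]ZXZ
Step 3: [ZZ]Z[ZZ]Z[ZZ]ZXZ
Step 4: [ZZ]Z[ZZ]Z[ZZ]Z[ZZ]ZXZ


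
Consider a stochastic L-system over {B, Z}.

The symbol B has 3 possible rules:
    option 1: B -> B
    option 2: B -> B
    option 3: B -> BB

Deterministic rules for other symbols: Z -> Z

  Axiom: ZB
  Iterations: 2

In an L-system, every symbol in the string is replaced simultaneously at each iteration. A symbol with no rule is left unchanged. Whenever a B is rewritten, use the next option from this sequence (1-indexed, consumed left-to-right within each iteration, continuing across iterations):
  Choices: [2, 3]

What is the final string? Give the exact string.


Answer: ZBB

Derivation:
Step 0: ZB
Step 1: ZB  (used choices [2])
Step 2: ZBB  (used choices [3])


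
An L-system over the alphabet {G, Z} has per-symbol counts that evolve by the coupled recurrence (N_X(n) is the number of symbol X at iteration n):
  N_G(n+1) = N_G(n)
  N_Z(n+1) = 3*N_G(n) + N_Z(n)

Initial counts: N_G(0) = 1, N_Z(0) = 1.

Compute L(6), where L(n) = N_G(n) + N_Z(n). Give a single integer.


Step 0: N_G=1, N_Z=1, L=2
Step 1: N_G=1, N_Z=4, L=5
Step 2: N_G=1, N_Z=7, L=8
Step 3: N_G=1, N_Z=10, L=11
Step 4: N_G=1, N_Z=13, L=14
Step 5: N_G=1, N_Z=16, L=17
Step 6: N_G=1, N_Z=19, L=20

Answer: 20


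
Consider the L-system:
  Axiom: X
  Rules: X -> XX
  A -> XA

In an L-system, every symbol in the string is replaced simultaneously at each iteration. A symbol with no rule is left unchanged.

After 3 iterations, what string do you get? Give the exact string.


Answer: XXXXXXXX

Derivation:
Step 0: X
Step 1: XX
Step 2: XXXX
Step 3: XXXXXXXX


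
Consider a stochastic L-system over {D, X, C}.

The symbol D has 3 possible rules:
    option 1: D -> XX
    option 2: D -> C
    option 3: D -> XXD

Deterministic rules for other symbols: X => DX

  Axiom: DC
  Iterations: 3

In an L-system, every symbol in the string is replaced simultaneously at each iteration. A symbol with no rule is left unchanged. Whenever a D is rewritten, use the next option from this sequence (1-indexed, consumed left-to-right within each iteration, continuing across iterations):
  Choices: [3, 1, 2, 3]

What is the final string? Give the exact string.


Step 0: DC
Step 1: XXDC  (used choices [3])
Step 2: DXDXXXC  (used choices [1])
Step 3: CDXXXDDXDXDXC  (used choices [2, 3])

Answer: CDXXXDDXDXDXC


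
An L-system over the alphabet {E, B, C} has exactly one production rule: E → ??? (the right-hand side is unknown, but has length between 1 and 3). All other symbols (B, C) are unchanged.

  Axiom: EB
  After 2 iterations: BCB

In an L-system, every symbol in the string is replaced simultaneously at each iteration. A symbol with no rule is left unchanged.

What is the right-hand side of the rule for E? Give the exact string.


Trying E → BC:
  Step 0: EB
  Step 1: BCB
  Step 2: BCB
Matches the given result.

Answer: BC


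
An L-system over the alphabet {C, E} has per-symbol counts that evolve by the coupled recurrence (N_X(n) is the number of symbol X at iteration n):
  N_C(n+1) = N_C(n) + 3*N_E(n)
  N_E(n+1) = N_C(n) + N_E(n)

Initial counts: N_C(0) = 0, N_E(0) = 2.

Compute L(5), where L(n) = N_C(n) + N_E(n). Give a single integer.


Answer: 416

Derivation:
Step 0: N_C=0, N_E=2, L=2
Step 1: N_C=6, N_E=2, L=8
Step 2: N_C=12, N_E=8, L=20
Step 3: N_C=36, N_E=20, L=56
Step 4: N_C=96, N_E=56, L=152
Step 5: N_C=264, N_E=152, L=416


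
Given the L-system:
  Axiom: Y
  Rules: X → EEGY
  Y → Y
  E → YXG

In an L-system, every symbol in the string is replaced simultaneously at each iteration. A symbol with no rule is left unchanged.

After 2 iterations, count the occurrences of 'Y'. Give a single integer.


Step 0: Y  (1 'Y')
Step 1: Y  (1 'Y')
Step 2: Y  (1 'Y')

Answer: 1


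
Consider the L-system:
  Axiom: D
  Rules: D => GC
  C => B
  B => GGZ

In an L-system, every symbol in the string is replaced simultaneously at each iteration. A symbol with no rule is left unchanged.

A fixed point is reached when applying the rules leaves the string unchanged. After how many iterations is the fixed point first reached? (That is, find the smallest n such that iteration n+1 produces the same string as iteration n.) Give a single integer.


Answer: 3

Derivation:
Step 0: D
Step 1: GC
Step 2: GB
Step 3: GGGZ
Step 4: GGGZ  (unchanged — fixed point at step 3)


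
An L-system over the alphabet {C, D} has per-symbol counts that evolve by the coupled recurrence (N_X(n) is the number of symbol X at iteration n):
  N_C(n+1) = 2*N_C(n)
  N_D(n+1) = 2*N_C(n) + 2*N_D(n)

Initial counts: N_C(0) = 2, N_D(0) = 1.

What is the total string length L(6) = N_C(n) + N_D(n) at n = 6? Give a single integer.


Step 0: N_C=2, N_D=1, L=3
Step 1: N_C=4, N_D=6, L=10
Step 2: N_C=8, N_D=20, L=28
Step 3: N_C=16, N_D=56, L=72
Step 4: N_C=32, N_D=144, L=176
Step 5: N_C=64, N_D=352, L=416
Step 6: N_C=128, N_D=832, L=960

Answer: 960


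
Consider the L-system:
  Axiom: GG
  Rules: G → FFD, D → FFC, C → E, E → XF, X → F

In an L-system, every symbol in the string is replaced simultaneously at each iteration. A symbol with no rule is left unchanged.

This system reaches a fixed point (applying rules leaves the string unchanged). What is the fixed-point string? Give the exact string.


Answer: FFFFFFFFFFFF

Derivation:
Step 0: GG
Step 1: FFDFFD
Step 2: FFFFCFFFFC
Step 3: FFFFEFFFFE
Step 4: FFFFXFFFFFXF
Step 5: FFFFFFFFFFFF
Step 6: FFFFFFFFFFFF  (unchanged — fixed point at step 5)


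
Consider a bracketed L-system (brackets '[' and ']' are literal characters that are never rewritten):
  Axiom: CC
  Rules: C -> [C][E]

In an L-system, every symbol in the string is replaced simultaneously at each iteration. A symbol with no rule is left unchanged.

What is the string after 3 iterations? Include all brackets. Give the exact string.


Answer: [[[C][E]][E]][E][[[C][E]][E]][E]

Derivation:
Step 0: CC
Step 1: [C][E][C][E]
Step 2: [[C][E]][E][[C][E]][E]
Step 3: [[[C][E]][E]][E][[[C][E]][E]][E]


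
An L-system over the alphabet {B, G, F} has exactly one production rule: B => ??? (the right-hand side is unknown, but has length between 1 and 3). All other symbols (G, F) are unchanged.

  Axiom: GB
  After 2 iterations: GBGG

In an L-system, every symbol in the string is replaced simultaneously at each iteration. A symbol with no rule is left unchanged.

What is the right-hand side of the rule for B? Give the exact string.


Trying B => BG:
  Step 0: GB
  Step 1: GBG
  Step 2: GBGG
Matches the given result.

Answer: BG


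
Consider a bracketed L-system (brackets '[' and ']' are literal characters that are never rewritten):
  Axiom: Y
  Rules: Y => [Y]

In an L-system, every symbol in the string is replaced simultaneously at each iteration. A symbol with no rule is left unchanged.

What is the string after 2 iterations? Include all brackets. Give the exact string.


Answer: [[Y]]

Derivation:
Step 0: Y
Step 1: [Y]
Step 2: [[Y]]


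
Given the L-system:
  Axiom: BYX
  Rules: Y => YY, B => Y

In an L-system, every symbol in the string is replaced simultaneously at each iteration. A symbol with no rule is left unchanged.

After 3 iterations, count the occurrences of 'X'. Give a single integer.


Step 0: BYX  (1 'X')
Step 1: YYYX  (1 'X')
Step 2: YYYYYYX  (1 'X')
Step 3: YYYYYYYYYYYYX  (1 'X')

Answer: 1


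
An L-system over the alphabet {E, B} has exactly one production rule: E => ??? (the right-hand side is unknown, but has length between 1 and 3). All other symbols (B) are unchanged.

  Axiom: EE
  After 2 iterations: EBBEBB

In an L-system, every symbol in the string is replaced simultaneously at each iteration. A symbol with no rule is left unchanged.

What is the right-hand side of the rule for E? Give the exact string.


Answer: EB

Derivation:
Trying E => EB:
  Step 0: EE
  Step 1: EBEB
  Step 2: EBBEBB
Matches the given result.


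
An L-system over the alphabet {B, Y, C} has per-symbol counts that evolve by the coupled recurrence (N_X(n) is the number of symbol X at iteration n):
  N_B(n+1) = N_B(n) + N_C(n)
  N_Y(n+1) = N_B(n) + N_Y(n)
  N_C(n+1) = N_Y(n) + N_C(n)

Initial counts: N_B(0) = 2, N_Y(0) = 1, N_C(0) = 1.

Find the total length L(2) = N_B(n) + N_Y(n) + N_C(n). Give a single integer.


Answer: 16

Derivation:
Step 0: N_B=2, N_Y=1, N_C=1, L=4
Step 1: N_B=3, N_Y=3, N_C=2, L=8
Step 2: N_B=5, N_Y=6, N_C=5, L=16


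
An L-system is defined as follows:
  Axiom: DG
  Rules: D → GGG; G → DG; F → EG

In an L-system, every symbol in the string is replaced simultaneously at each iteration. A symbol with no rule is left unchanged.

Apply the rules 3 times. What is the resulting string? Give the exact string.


Step 0: DG
Step 1: GGGDG
Step 2: DGDGDGGGGDG
Step 3: GGGDGGGGDGGGGDGDGDGDGGGGDG

Answer: GGGDGGGGDGGGGDGDGDGDGGGGDG


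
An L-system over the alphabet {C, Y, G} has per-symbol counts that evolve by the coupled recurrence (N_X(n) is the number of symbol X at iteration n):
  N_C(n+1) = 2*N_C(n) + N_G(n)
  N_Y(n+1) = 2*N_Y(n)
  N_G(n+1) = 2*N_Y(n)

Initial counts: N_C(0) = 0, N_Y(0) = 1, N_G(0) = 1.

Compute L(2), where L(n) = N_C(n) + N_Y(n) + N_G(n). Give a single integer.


Answer: 12

Derivation:
Step 0: N_C=0, N_Y=1, N_G=1, L=2
Step 1: N_C=1, N_Y=2, N_G=2, L=5
Step 2: N_C=4, N_Y=4, N_G=4, L=12


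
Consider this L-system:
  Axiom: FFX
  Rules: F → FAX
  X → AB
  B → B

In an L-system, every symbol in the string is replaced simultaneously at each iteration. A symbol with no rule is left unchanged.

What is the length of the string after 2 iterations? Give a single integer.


Step 0: length = 3
Step 1: length = 8
Step 2: length = 14

Answer: 14


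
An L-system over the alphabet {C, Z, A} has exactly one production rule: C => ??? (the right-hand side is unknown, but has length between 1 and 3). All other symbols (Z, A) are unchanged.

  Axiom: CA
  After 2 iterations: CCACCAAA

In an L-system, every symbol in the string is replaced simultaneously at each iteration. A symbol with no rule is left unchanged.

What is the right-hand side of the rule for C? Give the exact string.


Answer: CCA

Derivation:
Trying C => CCA:
  Step 0: CA
  Step 1: CCAA
  Step 2: CCACCAAA
Matches the given result.


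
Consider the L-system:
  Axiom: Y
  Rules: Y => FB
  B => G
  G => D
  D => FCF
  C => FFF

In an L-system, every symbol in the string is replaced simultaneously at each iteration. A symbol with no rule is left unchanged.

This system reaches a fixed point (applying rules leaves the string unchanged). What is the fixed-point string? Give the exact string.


Step 0: Y
Step 1: FB
Step 2: FG
Step 3: FD
Step 4: FFCF
Step 5: FFFFFF
Step 6: FFFFFF  (unchanged — fixed point at step 5)

Answer: FFFFFF


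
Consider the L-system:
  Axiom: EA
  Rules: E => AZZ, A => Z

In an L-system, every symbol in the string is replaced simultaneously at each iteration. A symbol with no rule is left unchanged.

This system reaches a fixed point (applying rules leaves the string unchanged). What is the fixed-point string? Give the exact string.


Answer: ZZZZ

Derivation:
Step 0: EA
Step 1: AZZZ
Step 2: ZZZZ
Step 3: ZZZZ  (unchanged — fixed point at step 2)


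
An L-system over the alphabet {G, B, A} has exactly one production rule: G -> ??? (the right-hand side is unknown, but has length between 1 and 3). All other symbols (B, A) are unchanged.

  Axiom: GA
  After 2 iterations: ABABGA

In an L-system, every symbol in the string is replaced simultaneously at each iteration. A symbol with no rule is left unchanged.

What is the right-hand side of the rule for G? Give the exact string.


Trying G -> ABG:
  Step 0: GA
  Step 1: ABGA
  Step 2: ABABGA
Matches the given result.

Answer: ABG


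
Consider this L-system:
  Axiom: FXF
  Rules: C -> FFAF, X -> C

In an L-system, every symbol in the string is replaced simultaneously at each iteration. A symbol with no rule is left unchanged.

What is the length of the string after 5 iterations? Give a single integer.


Answer: 6

Derivation:
Step 0: length = 3
Step 1: length = 3
Step 2: length = 6
Step 3: length = 6
Step 4: length = 6
Step 5: length = 6


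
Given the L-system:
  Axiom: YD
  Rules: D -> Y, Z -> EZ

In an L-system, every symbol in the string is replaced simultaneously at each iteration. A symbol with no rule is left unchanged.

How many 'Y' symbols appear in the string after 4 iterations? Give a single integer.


Step 0: YD  (1 'Y')
Step 1: YY  (2 'Y')
Step 2: YY  (2 'Y')
Step 3: YY  (2 'Y')
Step 4: YY  (2 'Y')

Answer: 2


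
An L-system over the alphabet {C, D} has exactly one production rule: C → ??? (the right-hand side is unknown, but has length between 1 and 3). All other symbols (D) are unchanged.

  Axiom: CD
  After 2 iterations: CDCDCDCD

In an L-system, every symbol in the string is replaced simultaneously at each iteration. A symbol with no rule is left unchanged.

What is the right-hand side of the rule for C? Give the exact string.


Trying C → CDC:
  Step 0: CD
  Step 1: CDCD
  Step 2: CDCDCDCD
Matches the given result.

Answer: CDC


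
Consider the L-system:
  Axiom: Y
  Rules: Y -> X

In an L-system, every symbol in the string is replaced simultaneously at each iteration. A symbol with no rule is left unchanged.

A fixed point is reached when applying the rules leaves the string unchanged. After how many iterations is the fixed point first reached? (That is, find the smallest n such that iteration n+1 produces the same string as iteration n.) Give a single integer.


Step 0: Y
Step 1: X
Step 2: X  (unchanged — fixed point at step 1)

Answer: 1


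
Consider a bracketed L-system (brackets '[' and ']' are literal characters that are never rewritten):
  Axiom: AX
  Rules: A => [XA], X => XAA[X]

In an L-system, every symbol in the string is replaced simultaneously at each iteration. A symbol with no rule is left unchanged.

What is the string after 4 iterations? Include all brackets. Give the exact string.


Step 0: AX
Step 1: [XA]XAA[X]
Step 2: [XAA[X][XA]]XAA[X][XA][XA][XAA[X]]
Step 3: [XAA[X][XA][XA][XAA[X]][XAA[X][XA]]]XAA[X][XA][XA][XAA[X]][XAA[X][XA]][XAA[X][XA]][XAA[X][XA][XA][XAA[X]]]
Step 4: [XAA[X][XA][XA][XAA[X]][XAA[X][XA]][XAA[X][XA]][XAA[X][XA][XA][XAA[X]]][XAA[X][XA][XA][XAA[X]][XAA[X][XA]]]]XAA[X][XA][XA][XAA[X]][XAA[X][XA]][XAA[X][XA]][XAA[X][XA][XA][XAA[X]]][XAA[X][XA][XA][XAA[X]][XAA[X][XA]]][XAA[X][XA][XA][XAA[X]][XAA[X][XA]]][XAA[X][XA][XA][XAA[X]][XAA[X][XA]][XAA[X][XA]][XAA[X][XA][XA][XAA[X]]]]

Answer: [XAA[X][XA][XA][XAA[X]][XAA[X][XA]][XAA[X][XA]][XAA[X][XA][XA][XAA[X]]][XAA[X][XA][XA][XAA[X]][XAA[X][XA]]]]XAA[X][XA][XA][XAA[X]][XAA[X][XA]][XAA[X][XA]][XAA[X][XA][XA][XAA[X]]][XAA[X][XA][XA][XAA[X]][XAA[X][XA]]][XAA[X][XA][XA][XAA[X]][XAA[X][XA]]][XAA[X][XA][XA][XAA[X]][XAA[X][XA]][XAA[X][XA]][XAA[X][XA][XA][XAA[X]]]]


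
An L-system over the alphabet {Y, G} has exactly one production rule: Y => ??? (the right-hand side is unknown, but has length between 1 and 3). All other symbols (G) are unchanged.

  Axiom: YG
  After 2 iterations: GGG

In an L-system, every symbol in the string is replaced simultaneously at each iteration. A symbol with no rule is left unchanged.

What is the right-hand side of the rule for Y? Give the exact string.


Answer: GG

Derivation:
Trying Y => GG:
  Step 0: YG
  Step 1: GGG
  Step 2: GGG
Matches the given result.


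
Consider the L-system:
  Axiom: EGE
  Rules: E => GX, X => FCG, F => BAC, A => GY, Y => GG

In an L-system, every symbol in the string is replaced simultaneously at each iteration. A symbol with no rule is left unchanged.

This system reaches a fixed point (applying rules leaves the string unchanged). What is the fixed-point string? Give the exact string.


Answer: GBGGGCCGGGBGGGCCG

Derivation:
Step 0: EGE
Step 1: GXGGX
Step 2: GFCGGGFCG
Step 3: GBACCGGGBACCG
Step 4: GBGYCCGGGBGYCCG
Step 5: GBGGGCCGGGBGGGCCG
Step 6: GBGGGCCGGGBGGGCCG  (unchanged — fixed point at step 5)


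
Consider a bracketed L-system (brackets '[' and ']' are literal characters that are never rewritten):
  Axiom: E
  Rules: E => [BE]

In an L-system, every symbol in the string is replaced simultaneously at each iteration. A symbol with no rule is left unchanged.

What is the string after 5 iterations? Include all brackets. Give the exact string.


Step 0: E
Step 1: [BE]
Step 2: [B[BE]]
Step 3: [B[B[BE]]]
Step 4: [B[B[B[BE]]]]
Step 5: [B[B[B[B[BE]]]]]

Answer: [B[B[B[B[BE]]]]]


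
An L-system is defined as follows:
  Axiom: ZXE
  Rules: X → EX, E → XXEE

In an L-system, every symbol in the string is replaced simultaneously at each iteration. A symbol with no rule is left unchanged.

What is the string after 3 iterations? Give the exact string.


Answer: ZEXEXXXEEXXEEXXEEEXXXEEEXXXEEEXEXEXXXEEXXEEEXEXXXEEXXEE

Derivation:
Step 0: ZXE
Step 1: ZEXXXEE
Step 2: ZXXEEEXEXEXXXEEXXEE
Step 3: ZEXEXXXEEXXEEXXEEEXXXEEEXXXEEEXEXEXXXEEXXEEEXEXXXEEXXEE


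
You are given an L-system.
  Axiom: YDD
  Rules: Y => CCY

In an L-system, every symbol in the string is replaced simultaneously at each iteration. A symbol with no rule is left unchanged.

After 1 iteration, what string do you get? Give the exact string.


Step 0: YDD
Step 1: CCYDD

Answer: CCYDD


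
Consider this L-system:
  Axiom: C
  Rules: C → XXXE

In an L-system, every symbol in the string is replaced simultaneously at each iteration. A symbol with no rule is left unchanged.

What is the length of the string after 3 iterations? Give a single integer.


Answer: 4

Derivation:
Step 0: length = 1
Step 1: length = 4
Step 2: length = 4
Step 3: length = 4


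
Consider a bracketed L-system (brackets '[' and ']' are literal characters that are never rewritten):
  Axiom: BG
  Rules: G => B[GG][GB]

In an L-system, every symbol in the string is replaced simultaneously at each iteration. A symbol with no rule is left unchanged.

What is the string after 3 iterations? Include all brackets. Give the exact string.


Answer: BB[B[B[GG][GB]B[GG][GB]][B[GG][GB]B]B[B[GG][GB]B[GG][GB]][B[GG][GB]B]][B[B[GG][GB]B[GG][GB]][B[GG][GB]B]B]

Derivation:
Step 0: BG
Step 1: BB[GG][GB]
Step 2: BB[B[GG][GB]B[GG][GB]][B[GG][GB]B]
Step 3: BB[B[B[GG][GB]B[GG][GB]][B[GG][GB]B]B[B[GG][GB]B[GG][GB]][B[GG][GB]B]][B[B[GG][GB]B[GG][GB]][B[GG][GB]B]B]


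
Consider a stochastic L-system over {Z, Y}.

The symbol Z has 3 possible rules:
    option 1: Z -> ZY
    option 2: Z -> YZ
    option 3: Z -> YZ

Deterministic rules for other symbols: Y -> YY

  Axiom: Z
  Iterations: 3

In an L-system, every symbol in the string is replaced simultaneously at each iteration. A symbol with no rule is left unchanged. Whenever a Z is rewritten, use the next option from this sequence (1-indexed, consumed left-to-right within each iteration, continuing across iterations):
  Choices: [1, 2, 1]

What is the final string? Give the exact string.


Answer: YYZYYYYY

Derivation:
Step 0: Z
Step 1: ZY  (used choices [1])
Step 2: YZYY  (used choices [2])
Step 3: YYZYYYYY  (used choices [1])


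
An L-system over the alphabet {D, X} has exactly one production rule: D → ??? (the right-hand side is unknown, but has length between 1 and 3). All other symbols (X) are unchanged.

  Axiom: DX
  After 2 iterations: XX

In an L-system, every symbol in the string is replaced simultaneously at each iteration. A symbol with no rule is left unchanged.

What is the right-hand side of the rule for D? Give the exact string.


Answer: X

Derivation:
Trying D → X:
  Step 0: DX
  Step 1: XX
  Step 2: XX
Matches the given result.


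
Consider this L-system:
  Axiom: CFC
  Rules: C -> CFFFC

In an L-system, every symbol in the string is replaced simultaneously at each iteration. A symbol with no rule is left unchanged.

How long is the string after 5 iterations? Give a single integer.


Step 0: length = 3
Step 1: length = 11
Step 2: length = 27
Step 3: length = 59
Step 4: length = 123
Step 5: length = 251

Answer: 251


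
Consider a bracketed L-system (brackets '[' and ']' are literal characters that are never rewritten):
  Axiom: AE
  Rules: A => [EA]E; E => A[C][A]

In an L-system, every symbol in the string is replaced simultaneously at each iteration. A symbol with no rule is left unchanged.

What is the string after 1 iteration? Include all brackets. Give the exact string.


Step 0: AE
Step 1: [EA]EA[C][A]

Answer: [EA]EA[C][A]


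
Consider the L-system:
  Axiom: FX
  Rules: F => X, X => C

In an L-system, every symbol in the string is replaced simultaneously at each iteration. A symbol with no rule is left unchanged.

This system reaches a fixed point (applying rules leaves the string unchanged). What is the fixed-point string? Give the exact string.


Step 0: FX
Step 1: XC
Step 2: CC
Step 3: CC  (unchanged — fixed point at step 2)

Answer: CC


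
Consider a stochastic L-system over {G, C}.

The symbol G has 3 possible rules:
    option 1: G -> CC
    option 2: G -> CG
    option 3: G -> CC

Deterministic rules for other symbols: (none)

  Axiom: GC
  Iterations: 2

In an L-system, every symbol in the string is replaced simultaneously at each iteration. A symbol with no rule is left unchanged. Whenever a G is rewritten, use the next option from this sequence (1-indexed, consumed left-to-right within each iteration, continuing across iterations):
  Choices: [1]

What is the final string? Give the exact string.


Answer: CCC

Derivation:
Step 0: GC
Step 1: CCC  (used choices [1])
Step 2: CCC  (used choices [])


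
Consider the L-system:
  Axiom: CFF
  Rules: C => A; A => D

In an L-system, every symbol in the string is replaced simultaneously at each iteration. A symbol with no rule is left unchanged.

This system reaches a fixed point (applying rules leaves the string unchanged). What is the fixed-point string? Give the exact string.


Step 0: CFF
Step 1: AFF
Step 2: DFF
Step 3: DFF  (unchanged — fixed point at step 2)

Answer: DFF


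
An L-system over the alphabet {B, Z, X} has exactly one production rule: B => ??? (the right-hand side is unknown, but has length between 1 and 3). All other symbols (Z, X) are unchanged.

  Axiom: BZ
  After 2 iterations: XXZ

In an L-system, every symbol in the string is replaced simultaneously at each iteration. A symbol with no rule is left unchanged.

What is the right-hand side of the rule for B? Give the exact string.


Trying B => XX:
  Step 0: BZ
  Step 1: XXZ
  Step 2: XXZ
Matches the given result.

Answer: XX


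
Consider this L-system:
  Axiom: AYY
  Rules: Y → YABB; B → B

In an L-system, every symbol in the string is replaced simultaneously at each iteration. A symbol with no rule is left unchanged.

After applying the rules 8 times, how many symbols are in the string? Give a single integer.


Answer: 51

Derivation:
Step 0: length = 3
Step 1: length = 9
Step 2: length = 15
Step 3: length = 21
Step 4: length = 27
Step 5: length = 33
Step 6: length = 39
Step 7: length = 45
Step 8: length = 51


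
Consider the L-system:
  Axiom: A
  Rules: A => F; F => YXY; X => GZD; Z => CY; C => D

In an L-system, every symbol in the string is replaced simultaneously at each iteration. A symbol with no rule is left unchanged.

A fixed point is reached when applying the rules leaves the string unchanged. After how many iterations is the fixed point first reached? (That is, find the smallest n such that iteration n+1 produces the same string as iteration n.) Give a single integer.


Step 0: A
Step 1: F
Step 2: YXY
Step 3: YGZDY
Step 4: YGCYDY
Step 5: YGDYDY
Step 6: YGDYDY  (unchanged — fixed point at step 5)

Answer: 5


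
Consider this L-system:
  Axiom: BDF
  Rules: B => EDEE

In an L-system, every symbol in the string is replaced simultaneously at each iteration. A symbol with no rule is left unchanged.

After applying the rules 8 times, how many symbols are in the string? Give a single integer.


Answer: 6

Derivation:
Step 0: length = 3
Step 1: length = 6
Step 2: length = 6
Step 3: length = 6
Step 4: length = 6
Step 5: length = 6
Step 6: length = 6
Step 7: length = 6
Step 8: length = 6


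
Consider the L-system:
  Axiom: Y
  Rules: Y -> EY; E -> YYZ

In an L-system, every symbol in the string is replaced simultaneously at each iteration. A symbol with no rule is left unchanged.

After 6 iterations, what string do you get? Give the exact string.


Answer: YYZEYYYZEYZEYEYZYYZEYYYZEYYYZEYZEYEYZYYZEYZEYEYZYYZEYEYEYZYYZEYZYYZEYYYZEYZEYEYZYYZEY

Derivation:
Step 0: Y
Step 1: EY
Step 2: YYZEY
Step 3: EYEYZYYZEY
Step 4: YYZEYYYZEYZEYEYZYYZEY
Step 5: EYEYZYYZEYEYEYZYYZEYZYYZEYYYZEYZEYEYZYYZEY
Step 6: YYZEYYYZEYZEYEYZYYZEYYYZEYYYZEYZEYEYZYYZEYZEYEYZYYZEYEYEYZYYZEYZYYZEYYYZEYZEYEYZYYZEY


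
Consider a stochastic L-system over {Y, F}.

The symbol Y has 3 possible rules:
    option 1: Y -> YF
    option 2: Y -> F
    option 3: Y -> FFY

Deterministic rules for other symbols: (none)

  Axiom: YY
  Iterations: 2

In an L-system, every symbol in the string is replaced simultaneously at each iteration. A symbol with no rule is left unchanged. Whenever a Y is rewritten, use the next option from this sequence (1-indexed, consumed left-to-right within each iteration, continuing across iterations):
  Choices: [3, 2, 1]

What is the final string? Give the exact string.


Answer: FFYFF

Derivation:
Step 0: YY
Step 1: FFYF  (used choices [3, 2])
Step 2: FFYFF  (used choices [1])


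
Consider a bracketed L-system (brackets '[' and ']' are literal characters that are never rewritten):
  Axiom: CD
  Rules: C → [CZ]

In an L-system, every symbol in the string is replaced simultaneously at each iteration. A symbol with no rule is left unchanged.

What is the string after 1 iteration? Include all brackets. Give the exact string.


Step 0: CD
Step 1: [CZ]D

Answer: [CZ]D


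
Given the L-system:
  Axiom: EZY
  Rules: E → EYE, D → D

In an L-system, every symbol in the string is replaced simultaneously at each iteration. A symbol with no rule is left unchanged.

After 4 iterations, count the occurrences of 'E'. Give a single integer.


Answer: 16

Derivation:
Step 0: EZY  (1 'E')
Step 1: EYEZY  (2 'E')
Step 2: EYEYEYEZY  (4 'E')
Step 3: EYEYEYEYEYEYEYEZY  (8 'E')
Step 4: EYEYEYEYEYEYEYEYEYEYEYEYEYEYEYEZY  (16 'E')


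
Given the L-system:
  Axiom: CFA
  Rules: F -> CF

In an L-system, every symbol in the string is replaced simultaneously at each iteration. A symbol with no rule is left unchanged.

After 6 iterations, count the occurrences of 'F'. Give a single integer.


Step 0: CFA  (1 'F')
Step 1: CCFA  (1 'F')
Step 2: CCCFA  (1 'F')
Step 3: CCCCFA  (1 'F')
Step 4: CCCCCFA  (1 'F')
Step 5: CCCCCCFA  (1 'F')
Step 6: CCCCCCCFA  (1 'F')

Answer: 1


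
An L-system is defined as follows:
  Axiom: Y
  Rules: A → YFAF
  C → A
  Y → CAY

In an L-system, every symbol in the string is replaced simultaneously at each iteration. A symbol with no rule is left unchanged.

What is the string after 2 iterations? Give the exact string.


Step 0: Y
Step 1: CAY
Step 2: AYFAFCAY

Answer: AYFAFCAY


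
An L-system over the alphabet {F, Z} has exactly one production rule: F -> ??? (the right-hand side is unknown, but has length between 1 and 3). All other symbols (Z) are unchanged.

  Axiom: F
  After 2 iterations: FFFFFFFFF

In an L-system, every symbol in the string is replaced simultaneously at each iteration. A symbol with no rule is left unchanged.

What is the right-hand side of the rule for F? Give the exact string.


Trying F -> FFF:
  Step 0: F
  Step 1: FFF
  Step 2: FFFFFFFFF
Matches the given result.

Answer: FFF


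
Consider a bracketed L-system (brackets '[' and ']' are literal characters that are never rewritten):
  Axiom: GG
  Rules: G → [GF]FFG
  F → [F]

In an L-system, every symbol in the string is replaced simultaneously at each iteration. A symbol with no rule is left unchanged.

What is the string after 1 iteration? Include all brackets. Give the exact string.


Step 0: GG
Step 1: [GF]FFG[GF]FFG

Answer: [GF]FFG[GF]FFG


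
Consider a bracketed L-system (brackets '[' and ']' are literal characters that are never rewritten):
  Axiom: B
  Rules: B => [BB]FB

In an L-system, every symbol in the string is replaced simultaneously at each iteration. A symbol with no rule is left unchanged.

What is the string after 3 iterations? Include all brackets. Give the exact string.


Answer: [[[BB]FB[BB]FB]F[BB]FB[[BB]FB[BB]FB]F[BB]FB]F[[BB]FB[BB]FB]F[BB]FB

Derivation:
Step 0: B
Step 1: [BB]FB
Step 2: [[BB]FB[BB]FB]F[BB]FB
Step 3: [[[BB]FB[BB]FB]F[BB]FB[[BB]FB[BB]FB]F[BB]FB]F[[BB]FB[BB]FB]F[BB]FB


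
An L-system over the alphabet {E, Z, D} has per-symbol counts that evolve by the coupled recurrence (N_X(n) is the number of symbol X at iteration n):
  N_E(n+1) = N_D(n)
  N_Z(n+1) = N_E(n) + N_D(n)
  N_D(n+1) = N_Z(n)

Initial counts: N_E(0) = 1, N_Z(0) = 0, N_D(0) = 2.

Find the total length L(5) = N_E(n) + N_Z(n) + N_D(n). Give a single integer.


Answer: 13

Derivation:
Step 0: N_E=1, N_Z=0, N_D=2, L=3
Step 1: N_E=2, N_Z=3, N_D=0, L=5
Step 2: N_E=0, N_Z=2, N_D=3, L=5
Step 3: N_E=3, N_Z=3, N_D=2, L=8
Step 4: N_E=2, N_Z=5, N_D=3, L=10
Step 5: N_E=3, N_Z=5, N_D=5, L=13


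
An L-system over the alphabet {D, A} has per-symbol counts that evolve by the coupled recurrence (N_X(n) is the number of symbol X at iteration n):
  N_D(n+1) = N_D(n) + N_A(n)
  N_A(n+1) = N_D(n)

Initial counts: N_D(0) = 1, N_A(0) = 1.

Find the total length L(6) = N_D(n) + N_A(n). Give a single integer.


Answer: 34

Derivation:
Step 0: N_D=1, N_A=1, L=2
Step 1: N_D=2, N_A=1, L=3
Step 2: N_D=3, N_A=2, L=5
Step 3: N_D=5, N_A=3, L=8
Step 4: N_D=8, N_A=5, L=13
Step 5: N_D=13, N_A=8, L=21
Step 6: N_D=21, N_A=13, L=34


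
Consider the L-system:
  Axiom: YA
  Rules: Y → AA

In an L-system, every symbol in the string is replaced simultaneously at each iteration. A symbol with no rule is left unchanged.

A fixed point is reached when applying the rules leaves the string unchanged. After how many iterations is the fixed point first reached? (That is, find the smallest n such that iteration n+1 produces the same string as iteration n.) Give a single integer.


Step 0: YA
Step 1: AAA
Step 2: AAA  (unchanged — fixed point at step 1)

Answer: 1


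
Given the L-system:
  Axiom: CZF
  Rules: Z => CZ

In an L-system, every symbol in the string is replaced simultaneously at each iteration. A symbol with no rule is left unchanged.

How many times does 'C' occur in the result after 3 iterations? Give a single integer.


Answer: 4

Derivation:
Step 0: CZF  (1 'C')
Step 1: CCZF  (2 'C')
Step 2: CCCZF  (3 'C')
Step 3: CCCCZF  (4 'C')


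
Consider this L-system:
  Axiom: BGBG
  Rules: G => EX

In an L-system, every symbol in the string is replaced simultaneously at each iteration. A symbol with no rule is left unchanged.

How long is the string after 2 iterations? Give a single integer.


Answer: 6

Derivation:
Step 0: length = 4
Step 1: length = 6
Step 2: length = 6


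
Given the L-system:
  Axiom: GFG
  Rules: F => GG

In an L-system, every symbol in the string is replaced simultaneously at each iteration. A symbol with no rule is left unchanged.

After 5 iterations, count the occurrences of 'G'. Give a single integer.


Step 0: GFG  (2 'G')
Step 1: GGGG  (4 'G')
Step 2: GGGG  (4 'G')
Step 3: GGGG  (4 'G')
Step 4: GGGG  (4 'G')
Step 5: GGGG  (4 'G')

Answer: 4


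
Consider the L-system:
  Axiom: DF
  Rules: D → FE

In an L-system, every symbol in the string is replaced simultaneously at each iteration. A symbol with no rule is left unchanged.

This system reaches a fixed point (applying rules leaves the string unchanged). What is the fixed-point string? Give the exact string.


Step 0: DF
Step 1: FEF
Step 2: FEF  (unchanged — fixed point at step 1)

Answer: FEF


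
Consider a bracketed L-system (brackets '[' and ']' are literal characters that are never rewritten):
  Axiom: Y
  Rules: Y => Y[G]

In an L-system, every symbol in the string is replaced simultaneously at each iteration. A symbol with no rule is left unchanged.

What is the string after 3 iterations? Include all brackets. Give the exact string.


Answer: Y[G][G][G]

Derivation:
Step 0: Y
Step 1: Y[G]
Step 2: Y[G][G]
Step 3: Y[G][G][G]


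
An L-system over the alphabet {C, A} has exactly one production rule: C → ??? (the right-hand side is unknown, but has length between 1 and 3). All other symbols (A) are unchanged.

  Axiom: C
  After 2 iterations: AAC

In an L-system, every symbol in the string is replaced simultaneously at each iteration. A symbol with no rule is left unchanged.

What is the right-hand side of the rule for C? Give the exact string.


Answer: AC

Derivation:
Trying C → AC:
  Step 0: C
  Step 1: AC
  Step 2: AAC
Matches the given result.


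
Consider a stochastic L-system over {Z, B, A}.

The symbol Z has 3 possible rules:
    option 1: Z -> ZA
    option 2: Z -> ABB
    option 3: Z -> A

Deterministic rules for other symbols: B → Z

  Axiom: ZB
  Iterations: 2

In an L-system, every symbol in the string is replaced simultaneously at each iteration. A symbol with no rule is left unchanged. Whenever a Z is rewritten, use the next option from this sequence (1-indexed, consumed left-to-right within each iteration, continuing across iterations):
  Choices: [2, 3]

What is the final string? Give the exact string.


Step 0: ZB
Step 1: ABBZ  (used choices [2])
Step 2: AZZA  (used choices [3])

Answer: AZZA


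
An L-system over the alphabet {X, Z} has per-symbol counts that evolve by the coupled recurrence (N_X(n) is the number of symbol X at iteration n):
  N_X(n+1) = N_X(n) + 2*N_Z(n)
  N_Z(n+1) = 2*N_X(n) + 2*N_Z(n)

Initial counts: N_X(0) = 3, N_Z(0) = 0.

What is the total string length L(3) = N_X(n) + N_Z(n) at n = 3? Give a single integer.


Step 0: N_X=3, N_Z=0, L=3
Step 1: N_X=3, N_Z=6, L=9
Step 2: N_X=15, N_Z=18, L=33
Step 3: N_X=51, N_Z=66, L=117

Answer: 117


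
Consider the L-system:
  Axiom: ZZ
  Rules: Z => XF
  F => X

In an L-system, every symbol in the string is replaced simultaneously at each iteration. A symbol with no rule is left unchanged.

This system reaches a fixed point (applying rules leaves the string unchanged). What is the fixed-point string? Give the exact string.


Step 0: ZZ
Step 1: XFXF
Step 2: XXXX
Step 3: XXXX  (unchanged — fixed point at step 2)

Answer: XXXX


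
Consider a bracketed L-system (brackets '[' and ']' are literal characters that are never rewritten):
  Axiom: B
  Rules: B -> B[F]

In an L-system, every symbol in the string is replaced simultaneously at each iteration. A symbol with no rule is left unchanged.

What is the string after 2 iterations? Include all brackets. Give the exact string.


Step 0: B
Step 1: B[F]
Step 2: B[F][F]

Answer: B[F][F]


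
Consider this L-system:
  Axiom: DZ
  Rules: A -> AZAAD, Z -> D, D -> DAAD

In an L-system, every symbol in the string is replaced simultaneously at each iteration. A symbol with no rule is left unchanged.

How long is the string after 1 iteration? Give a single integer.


Answer: 5

Derivation:
Step 0: length = 2
Step 1: length = 5


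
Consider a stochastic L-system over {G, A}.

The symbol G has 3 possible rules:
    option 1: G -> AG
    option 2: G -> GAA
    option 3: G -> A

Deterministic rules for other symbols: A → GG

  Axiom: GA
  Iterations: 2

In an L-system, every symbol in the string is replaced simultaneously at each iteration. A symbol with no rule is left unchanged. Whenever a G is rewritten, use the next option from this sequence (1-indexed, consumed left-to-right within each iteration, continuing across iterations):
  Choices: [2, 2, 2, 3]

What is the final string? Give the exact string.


Answer: GAAGGGGGAAA

Derivation:
Step 0: GA
Step 1: GAAGG  (used choices [2])
Step 2: GAAGGGGGAAA  (used choices [2, 2, 3])
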